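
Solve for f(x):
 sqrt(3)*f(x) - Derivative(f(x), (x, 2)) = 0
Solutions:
 f(x) = C1*exp(-3^(1/4)*x) + C2*exp(3^(1/4)*x)


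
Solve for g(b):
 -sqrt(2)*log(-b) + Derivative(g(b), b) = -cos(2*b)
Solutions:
 g(b) = C1 + sqrt(2)*b*(log(-b) - 1) - sin(2*b)/2


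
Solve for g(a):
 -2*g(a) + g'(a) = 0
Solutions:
 g(a) = C1*exp(2*a)


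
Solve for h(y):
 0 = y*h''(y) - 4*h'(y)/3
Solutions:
 h(y) = C1 + C2*y^(7/3)


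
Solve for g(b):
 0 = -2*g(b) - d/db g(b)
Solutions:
 g(b) = C1*exp(-2*b)


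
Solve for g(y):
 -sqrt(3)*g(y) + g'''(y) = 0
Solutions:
 g(y) = C3*exp(3^(1/6)*y) + (C1*sin(3^(2/3)*y/2) + C2*cos(3^(2/3)*y/2))*exp(-3^(1/6)*y/2)


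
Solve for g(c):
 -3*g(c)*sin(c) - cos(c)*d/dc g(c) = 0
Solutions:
 g(c) = C1*cos(c)^3


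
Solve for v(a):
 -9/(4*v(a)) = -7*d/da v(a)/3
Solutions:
 v(a) = -sqrt(C1 + 378*a)/14
 v(a) = sqrt(C1 + 378*a)/14


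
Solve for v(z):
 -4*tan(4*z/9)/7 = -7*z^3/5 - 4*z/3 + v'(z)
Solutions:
 v(z) = C1 + 7*z^4/20 + 2*z^2/3 + 9*log(cos(4*z/9))/7


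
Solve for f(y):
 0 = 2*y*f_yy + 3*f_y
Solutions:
 f(y) = C1 + C2/sqrt(y)


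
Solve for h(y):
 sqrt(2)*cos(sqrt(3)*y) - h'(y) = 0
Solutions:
 h(y) = C1 + sqrt(6)*sin(sqrt(3)*y)/3


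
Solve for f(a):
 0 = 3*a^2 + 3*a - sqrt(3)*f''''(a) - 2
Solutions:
 f(a) = C1 + C2*a + C3*a^2 + C4*a^3 + sqrt(3)*a^6/360 + sqrt(3)*a^5/120 - sqrt(3)*a^4/36


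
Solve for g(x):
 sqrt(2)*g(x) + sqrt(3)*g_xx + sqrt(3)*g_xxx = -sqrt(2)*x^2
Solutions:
 g(x) = C1*exp(x*(-2 + (1 + 9*sqrt(6)/2 + sqrt(-4 + (2 + 9*sqrt(6))^2)/2)^(-1/3) + (1 + 9*sqrt(6)/2 + sqrt(-4 + (2 + 9*sqrt(6))^2)/2)^(1/3))/6)*sin(sqrt(3)*x*(-(1 + 9*sqrt(6)/2 + sqrt(-4 + (2 + 9*sqrt(6))^2)/2)^(1/3) + (1 + 9*sqrt(6)/2 + sqrt(-4 + (2 + 9*sqrt(6))^2)/2)^(-1/3))/6) + C2*exp(x*(-2 + (1 + 9*sqrt(6)/2 + sqrt(-4 + (2 + 9*sqrt(6))^2)/2)^(-1/3) + (1 + 9*sqrt(6)/2 + sqrt(-4 + (2 + 9*sqrt(6))^2)/2)^(1/3))/6)*cos(sqrt(3)*x*(-(1 + 9*sqrt(6)/2 + sqrt(-4 + (2 + 9*sqrt(6))^2)/2)^(1/3) + (1 + 9*sqrt(6)/2 + sqrt(-4 + (2 + 9*sqrt(6))^2)/2)^(-1/3))/6) + C3*exp(-x*((1 + 9*sqrt(6)/2 + sqrt(-4 + (2 + 9*sqrt(6))^2)/2)^(-1/3) + 1 + (1 + 9*sqrt(6)/2 + sqrt(-4 + (2 + 9*sqrt(6))^2)/2)^(1/3))/3) - x^2 + sqrt(6)


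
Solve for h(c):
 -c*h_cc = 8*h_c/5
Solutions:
 h(c) = C1 + C2/c^(3/5)


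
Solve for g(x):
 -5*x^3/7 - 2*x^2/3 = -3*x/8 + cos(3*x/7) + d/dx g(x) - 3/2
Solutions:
 g(x) = C1 - 5*x^4/28 - 2*x^3/9 + 3*x^2/16 + 3*x/2 - 7*sin(3*x/7)/3


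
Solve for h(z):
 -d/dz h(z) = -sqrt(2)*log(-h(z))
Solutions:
 -li(-h(z)) = C1 + sqrt(2)*z


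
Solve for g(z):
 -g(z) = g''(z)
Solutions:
 g(z) = C1*sin(z) + C2*cos(z)


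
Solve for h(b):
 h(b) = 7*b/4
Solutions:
 h(b) = 7*b/4


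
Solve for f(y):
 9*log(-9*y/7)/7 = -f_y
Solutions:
 f(y) = C1 - 9*y*log(-y)/7 + 9*y*(-2*log(3) + 1 + log(7))/7


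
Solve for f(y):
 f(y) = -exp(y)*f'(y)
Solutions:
 f(y) = C1*exp(exp(-y))


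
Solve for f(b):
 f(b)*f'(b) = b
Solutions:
 f(b) = -sqrt(C1 + b^2)
 f(b) = sqrt(C1 + b^2)


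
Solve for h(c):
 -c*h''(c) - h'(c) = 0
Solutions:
 h(c) = C1 + C2*log(c)


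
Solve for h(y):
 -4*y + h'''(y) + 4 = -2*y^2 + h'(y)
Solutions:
 h(y) = C1 + C2*exp(-y) + C3*exp(y) + 2*y^3/3 - 2*y^2 + 8*y


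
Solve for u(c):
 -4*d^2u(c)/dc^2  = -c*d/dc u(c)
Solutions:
 u(c) = C1 + C2*erfi(sqrt(2)*c/4)


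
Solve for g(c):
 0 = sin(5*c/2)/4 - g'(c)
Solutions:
 g(c) = C1 - cos(5*c/2)/10


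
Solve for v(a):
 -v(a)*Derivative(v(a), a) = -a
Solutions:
 v(a) = -sqrt(C1 + a^2)
 v(a) = sqrt(C1 + a^2)


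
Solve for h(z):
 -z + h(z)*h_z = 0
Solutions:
 h(z) = -sqrt(C1 + z^2)
 h(z) = sqrt(C1 + z^2)


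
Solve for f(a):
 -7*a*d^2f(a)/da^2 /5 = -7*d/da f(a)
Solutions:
 f(a) = C1 + C2*a^6


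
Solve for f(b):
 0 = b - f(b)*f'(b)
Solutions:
 f(b) = -sqrt(C1 + b^2)
 f(b) = sqrt(C1 + b^2)


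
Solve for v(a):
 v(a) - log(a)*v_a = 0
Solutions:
 v(a) = C1*exp(li(a))


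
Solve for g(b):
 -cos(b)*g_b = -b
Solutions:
 g(b) = C1 + Integral(b/cos(b), b)


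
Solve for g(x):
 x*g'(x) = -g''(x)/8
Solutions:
 g(x) = C1 + C2*erf(2*x)


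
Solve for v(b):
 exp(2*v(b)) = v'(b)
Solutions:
 v(b) = log(-sqrt(-1/(C1 + b))) - log(2)/2
 v(b) = log(-1/(C1 + b))/2 - log(2)/2


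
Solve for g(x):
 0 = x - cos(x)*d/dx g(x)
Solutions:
 g(x) = C1 + Integral(x/cos(x), x)


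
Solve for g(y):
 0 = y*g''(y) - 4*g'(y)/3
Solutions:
 g(y) = C1 + C2*y^(7/3)


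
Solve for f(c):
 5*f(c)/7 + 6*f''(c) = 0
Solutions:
 f(c) = C1*sin(sqrt(210)*c/42) + C2*cos(sqrt(210)*c/42)


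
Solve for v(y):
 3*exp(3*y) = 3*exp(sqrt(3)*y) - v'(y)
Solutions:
 v(y) = C1 - exp(3*y) + sqrt(3)*exp(sqrt(3)*y)


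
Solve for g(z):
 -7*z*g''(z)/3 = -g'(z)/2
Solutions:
 g(z) = C1 + C2*z^(17/14)


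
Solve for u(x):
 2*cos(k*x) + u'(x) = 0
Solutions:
 u(x) = C1 - 2*sin(k*x)/k


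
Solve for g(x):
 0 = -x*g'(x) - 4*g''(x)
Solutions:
 g(x) = C1 + C2*erf(sqrt(2)*x/4)


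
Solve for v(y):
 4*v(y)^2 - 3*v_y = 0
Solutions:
 v(y) = -3/(C1 + 4*y)


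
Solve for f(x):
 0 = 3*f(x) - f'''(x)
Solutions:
 f(x) = C3*exp(3^(1/3)*x) + (C1*sin(3^(5/6)*x/2) + C2*cos(3^(5/6)*x/2))*exp(-3^(1/3)*x/2)


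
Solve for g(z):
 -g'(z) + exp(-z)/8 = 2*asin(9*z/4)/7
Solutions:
 g(z) = C1 - 2*z*asin(9*z/4)/7 - 2*sqrt(16 - 81*z^2)/63 - exp(-z)/8


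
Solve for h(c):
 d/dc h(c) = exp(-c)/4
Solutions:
 h(c) = C1 - exp(-c)/4


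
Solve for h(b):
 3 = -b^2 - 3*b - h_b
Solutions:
 h(b) = C1 - b^3/3 - 3*b^2/2 - 3*b


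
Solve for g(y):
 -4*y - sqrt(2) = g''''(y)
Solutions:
 g(y) = C1 + C2*y + C3*y^2 + C4*y^3 - y^5/30 - sqrt(2)*y^4/24


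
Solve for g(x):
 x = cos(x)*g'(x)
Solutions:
 g(x) = C1 + Integral(x/cos(x), x)


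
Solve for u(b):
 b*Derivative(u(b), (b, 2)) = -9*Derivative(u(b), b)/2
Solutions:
 u(b) = C1 + C2/b^(7/2)


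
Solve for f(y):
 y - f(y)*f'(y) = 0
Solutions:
 f(y) = -sqrt(C1 + y^2)
 f(y) = sqrt(C1 + y^2)


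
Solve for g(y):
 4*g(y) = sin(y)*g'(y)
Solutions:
 g(y) = C1*(cos(y)^2 - 2*cos(y) + 1)/(cos(y)^2 + 2*cos(y) + 1)


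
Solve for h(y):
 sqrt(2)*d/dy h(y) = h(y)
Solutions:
 h(y) = C1*exp(sqrt(2)*y/2)


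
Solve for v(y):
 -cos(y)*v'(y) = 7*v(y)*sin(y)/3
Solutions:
 v(y) = C1*cos(y)^(7/3)


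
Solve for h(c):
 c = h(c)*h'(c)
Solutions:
 h(c) = -sqrt(C1 + c^2)
 h(c) = sqrt(C1 + c^2)


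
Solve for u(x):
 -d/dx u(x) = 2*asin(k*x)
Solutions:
 u(x) = C1 - 2*Piecewise((x*asin(k*x) + sqrt(-k^2*x^2 + 1)/k, Ne(k, 0)), (0, True))


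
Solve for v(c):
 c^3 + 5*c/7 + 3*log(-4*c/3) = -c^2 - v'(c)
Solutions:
 v(c) = C1 - c^4/4 - c^3/3 - 5*c^2/14 - 3*c*log(-c) + 3*c*(-2*log(2) + 1 + log(3))


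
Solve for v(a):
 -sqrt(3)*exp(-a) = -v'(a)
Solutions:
 v(a) = C1 - sqrt(3)*exp(-a)


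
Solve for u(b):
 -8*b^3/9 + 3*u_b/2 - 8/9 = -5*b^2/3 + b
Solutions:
 u(b) = C1 + 4*b^4/27 - 10*b^3/27 + b^2/3 + 16*b/27


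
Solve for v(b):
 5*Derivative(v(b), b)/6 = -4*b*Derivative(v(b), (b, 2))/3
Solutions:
 v(b) = C1 + C2*b^(3/8)


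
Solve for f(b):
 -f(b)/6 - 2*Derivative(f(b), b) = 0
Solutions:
 f(b) = C1*exp(-b/12)


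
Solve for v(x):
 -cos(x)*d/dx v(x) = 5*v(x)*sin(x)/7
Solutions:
 v(x) = C1*cos(x)^(5/7)


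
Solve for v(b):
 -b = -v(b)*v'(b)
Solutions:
 v(b) = -sqrt(C1 + b^2)
 v(b) = sqrt(C1 + b^2)


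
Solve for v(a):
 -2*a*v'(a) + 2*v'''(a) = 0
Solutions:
 v(a) = C1 + Integral(C2*airyai(a) + C3*airybi(a), a)


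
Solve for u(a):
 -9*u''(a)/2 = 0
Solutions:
 u(a) = C1 + C2*a


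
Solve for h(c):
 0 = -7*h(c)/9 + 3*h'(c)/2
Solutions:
 h(c) = C1*exp(14*c/27)


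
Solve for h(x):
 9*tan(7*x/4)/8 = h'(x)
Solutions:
 h(x) = C1 - 9*log(cos(7*x/4))/14


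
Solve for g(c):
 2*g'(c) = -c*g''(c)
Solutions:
 g(c) = C1 + C2/c


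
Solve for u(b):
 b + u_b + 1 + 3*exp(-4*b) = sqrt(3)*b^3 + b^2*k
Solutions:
 u(b) = C1 + sqrt(3)*b^4/4 + b^3*k/3 - b^2/2 - b + 3*exp(-4*b)/4


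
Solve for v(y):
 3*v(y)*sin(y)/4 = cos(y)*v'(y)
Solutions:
 v(y) = C1/cos(y)^(3/4)


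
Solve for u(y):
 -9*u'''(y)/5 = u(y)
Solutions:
 u(y) = C3*exp(-15^(1/3)*y/3) + (C1*sin(3^(5/6)*5^(1/3)*y/6) + C2*cos(3^(5/6)*5^(1/3)*y/6))*exp(15^(1/3)*y/6)


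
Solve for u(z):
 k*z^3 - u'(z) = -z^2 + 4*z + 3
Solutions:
 u(z) = C1 + k*z^4/4 + z^3/3 - 2*z^2 - 3*z


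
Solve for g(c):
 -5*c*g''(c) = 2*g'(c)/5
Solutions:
 g(c) = C1 + C2*c^(23/25)


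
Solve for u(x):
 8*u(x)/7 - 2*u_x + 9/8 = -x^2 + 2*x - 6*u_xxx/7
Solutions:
 u(x) = C1*exp(x) + C2*exp(x*(-3 + sqrt(57))/6) + C3*exp(-x*(3 + sqrt(57))/6) - 7*x^2/8 - 21*x/16 - 105/32


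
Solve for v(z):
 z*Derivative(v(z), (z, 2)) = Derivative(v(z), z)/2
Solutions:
 v(z) = C1 + C2*z^(3/2)


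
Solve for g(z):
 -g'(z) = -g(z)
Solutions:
 g(z) = C1*exp(z)


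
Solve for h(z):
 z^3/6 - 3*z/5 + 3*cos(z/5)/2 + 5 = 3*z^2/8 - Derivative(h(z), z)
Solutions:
 h(z) = C1 - z^4/24 + z^3/8 + 3*z^2/10 - 5*z - 15*sin(z/5)/2


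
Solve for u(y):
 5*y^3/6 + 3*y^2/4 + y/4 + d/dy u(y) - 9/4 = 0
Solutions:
 u(y) = C1 - 5*y^4/24 - y^3/4 - y^2/8 + 9*y/4


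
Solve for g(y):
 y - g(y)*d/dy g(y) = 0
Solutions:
 g(y) = -sqrt(C1 + y^2)
 g(y) = sqrt(C1 + y^2)


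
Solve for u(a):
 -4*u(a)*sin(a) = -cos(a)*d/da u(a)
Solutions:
 u(a) = C1/cos(a)^4


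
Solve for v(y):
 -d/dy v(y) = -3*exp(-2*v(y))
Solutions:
 v(y) = log(-sqrt(C1 + 6*y))
 v(y) = log(C1 + 6*y)/2


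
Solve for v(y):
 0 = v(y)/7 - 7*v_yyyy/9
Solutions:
 v(y) = C1*exp(-sqrt(21)*y/7) + C2*exp(sqrt(21)*y/7) + C3*sin(sqrt(21)*y/7) + C4*cos(sqrt(21)*y/7)


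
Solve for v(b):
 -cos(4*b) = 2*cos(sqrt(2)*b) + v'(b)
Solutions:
 v(b) = C1 - sin(4*b)/4 - sqrt(2)*sin(sqrt(2)*b)


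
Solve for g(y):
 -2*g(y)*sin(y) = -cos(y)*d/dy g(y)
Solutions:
 g(y) = C1/cos(y)^2


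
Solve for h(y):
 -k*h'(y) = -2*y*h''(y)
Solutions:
 h(y) = C1 + y^(re(k)/2 + 1)*(C2*sin(log(y)*Abs(im(k))/2) + C3*cos(log(y)*im(k)/2))


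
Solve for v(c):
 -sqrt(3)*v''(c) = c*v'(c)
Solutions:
 v(c) = C1 + C2*erf(sqrt(2)*3^(3/4)*c/6)


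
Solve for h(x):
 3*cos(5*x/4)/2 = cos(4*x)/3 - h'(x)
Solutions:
 h(x) = C1 - 6*sin(5*x/4)/5 + sin(4*x)/12


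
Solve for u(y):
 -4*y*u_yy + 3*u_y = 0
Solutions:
 u(y) = C1 + C2*y^(7/4)


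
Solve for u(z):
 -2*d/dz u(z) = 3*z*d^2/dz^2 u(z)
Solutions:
 u(z) = C1 + C2*z^(1/3)


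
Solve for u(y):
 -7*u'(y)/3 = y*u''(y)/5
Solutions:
 u(y) = C1 + C2/y^(32/3)


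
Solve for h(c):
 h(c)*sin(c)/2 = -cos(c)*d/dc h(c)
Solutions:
 h(c) = C1*sqrt(cos(c))


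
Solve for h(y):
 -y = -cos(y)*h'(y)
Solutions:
 h(y) = C1 + Integral(y/cos(y), y)


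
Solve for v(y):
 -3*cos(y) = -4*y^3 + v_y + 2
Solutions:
 v(y) = C1 + y^4 - 2*y - 3*sin(y)


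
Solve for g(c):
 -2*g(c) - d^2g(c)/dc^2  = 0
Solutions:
 g(c) = C1*sin(sqrt(2)*c) + C2*cos(sqrt(2)*c)


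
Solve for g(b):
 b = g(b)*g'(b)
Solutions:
 g(b) = -sqrt(C1 + b^2)
 g(b) = sqrt(C1 + b^2)


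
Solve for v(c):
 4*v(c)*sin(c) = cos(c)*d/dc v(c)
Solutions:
 v(c) = C1/cos(c)^4


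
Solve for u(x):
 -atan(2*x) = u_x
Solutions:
 u(x) = C1 - x*atan(2*x) + log(4*x^2 + 1)/4


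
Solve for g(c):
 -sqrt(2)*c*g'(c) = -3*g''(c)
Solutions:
 g(c) = C1 + C2*erfi(2^(3/4)*sqrt(3)*c/6)


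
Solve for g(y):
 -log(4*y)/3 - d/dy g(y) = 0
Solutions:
 g(y) = C1 - y*log(y)/3 - 2*y*log(2)/3 + y/3


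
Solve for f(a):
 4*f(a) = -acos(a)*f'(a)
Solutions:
 f(a) = C1*exp(-4*Integral(1/acos(a), a))


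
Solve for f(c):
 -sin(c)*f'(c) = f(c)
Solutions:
 f(c) = C1*sqrt(cos(c) + 1)/sqrt(cos(c) - 1)


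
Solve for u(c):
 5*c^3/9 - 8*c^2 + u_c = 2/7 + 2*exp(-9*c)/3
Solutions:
 u(c) = C1 - 5*c^4/36 + 8*c^3/3 + 2*c/7 - 2*exp(-9*c)/27


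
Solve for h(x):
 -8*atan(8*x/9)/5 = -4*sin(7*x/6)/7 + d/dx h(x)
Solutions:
 h(x) = C1 - 8*x*atan(8*x/9)/5 + 9*log(64*x^2 + 81)/10 - 24*cos(7*x/6)/49


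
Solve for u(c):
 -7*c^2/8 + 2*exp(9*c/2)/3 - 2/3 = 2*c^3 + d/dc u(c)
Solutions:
 u(c) = C1 - c^4/2 - 7*c^3/24 - 2*c/3 + 4*exp(9*c/2)/27


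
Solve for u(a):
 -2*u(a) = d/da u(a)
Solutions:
 u(a) = C1*exp(-2*a)


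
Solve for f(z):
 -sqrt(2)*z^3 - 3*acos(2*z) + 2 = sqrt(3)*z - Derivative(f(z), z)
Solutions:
 f(z) = C1 + sqrt(2)*z^4/4 + sqrt(3)*z^2/2 + 3*z*acos(2*z) - 2*z - 3*sqrt(1 - 4*z^2)/2


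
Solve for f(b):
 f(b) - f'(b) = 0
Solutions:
 f(b) = C1*exp(b)


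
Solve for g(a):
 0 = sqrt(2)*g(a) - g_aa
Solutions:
 g(a) = C1*exp(-2^(1/4)*a) + C2*exp(2^(1/4)*a)


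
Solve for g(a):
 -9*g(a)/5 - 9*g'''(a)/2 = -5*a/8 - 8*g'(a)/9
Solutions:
 g(a) = C1*exp(a*(80*45^(1/3)/(sqrt(42739521) + 6561)^(1/3) + 75^(1/3)*(sqrt(42739521) + 6561)^(1/3))/270)*sin(3^(1/6)*5^(1/3)*a*(-3^(2/3)*5^(1/3)*(sqrt(42739521) + 6561)^(1/3) + 240/(sqrt(42739521) + 6561)^(1/3))/270) + C2*exp(a*(80*45^(1/3)/(sqrt(42739521) + 6561)^(1/3) + 75^(1/3)*(sqrt(42739521) + 6561)^(1/3))/270)*cos(3^(1/6)*5^(1/3)*a*(-3^(2/3)*5^(1/3)*(sqrt(42739521) + 6561)^(1/3) + 240/(sqrt(42739521) + 6561)^(1/3))/270) + C3*exp(-a*(80*45^(1/3)/(sqrt(42739521) + 6561)^(1/3) + 75^(1/3)*(sqrt(42739521) + 6561)^(1/3))/135) + 25*a/72 + 125/729


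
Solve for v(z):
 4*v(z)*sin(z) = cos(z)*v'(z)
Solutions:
 v(z) = C1/cos(z)^4


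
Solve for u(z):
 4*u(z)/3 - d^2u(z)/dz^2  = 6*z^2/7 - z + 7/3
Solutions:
 u(z) = C1*exp(-2*sqrt(3)*z/3) + C2*exp(2*sqrt(3)*z/3) + 9*z^2/14 - 3*z/4 + 19/7


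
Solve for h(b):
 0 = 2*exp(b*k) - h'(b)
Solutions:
 h(b) = C1 + 2*exp(b*k)/k


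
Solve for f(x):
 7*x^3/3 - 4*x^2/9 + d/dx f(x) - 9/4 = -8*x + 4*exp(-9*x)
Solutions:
 f(x) = C1 - 7*x^4/12 + 4*x^3/27 - 4*x^2 + 9*x/4 - 4*exp(-9*x)/9


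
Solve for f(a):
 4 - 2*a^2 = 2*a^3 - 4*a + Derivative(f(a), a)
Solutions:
 f(a) = C1 - a^4/2 - 2*a^3/3 + 2*a^2 + 4*a


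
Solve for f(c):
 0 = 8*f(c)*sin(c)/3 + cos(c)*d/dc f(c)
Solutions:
 f(c) = C1*cos(c)^(8/3)


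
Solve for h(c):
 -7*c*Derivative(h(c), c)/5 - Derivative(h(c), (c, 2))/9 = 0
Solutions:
 h(c) = C1 + C2*erf(3*sqrt(70)*c/10)


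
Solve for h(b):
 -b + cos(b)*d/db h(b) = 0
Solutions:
 h(b) = C1 + Integral(b/cos(b), b)


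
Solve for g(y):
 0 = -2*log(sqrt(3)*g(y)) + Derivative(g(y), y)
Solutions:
 -Integral(1/(2*log(_y) + log(3)), (_y, g(y))) = C1 - y


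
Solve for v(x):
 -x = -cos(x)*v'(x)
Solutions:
 v(x) = C1 + Integral(x/cos(x), x)


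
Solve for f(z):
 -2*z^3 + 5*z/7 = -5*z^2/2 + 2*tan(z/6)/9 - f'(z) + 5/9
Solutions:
 f(z) = C1 + z^4/2 - 5*z^3/6 - 5*z^2/14 + 5*z/9 - 4*log(cos(z/6))/3


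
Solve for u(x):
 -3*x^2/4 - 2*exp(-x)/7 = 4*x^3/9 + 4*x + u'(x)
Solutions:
 u(x) = C1 - x^4/9 - x^3/4 - 2*x^2 + 2*exp(-x)/7


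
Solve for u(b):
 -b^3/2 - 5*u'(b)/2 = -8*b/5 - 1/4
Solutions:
 u(b) = C1 - b^4/20 + 8*b^2/25 + b/10


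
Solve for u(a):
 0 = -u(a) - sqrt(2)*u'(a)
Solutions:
 u(a) = C1*exp(-sqrt(2)*a/2)


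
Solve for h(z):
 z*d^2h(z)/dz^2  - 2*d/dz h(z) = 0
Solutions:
 h(z) = C1 + C2*z^3


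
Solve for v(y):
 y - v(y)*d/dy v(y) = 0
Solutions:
 v(y) = -sqrt(C1 + y^2)
 v(y) = sqrt(C1 + y^2)


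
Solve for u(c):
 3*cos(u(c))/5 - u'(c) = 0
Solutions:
 -3*c/5 - log(sin(u(c)) - 1)/2 + log(sin(u(c)) + 1)/2 = C1


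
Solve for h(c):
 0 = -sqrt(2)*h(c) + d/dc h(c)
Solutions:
 h(c) = C1*exp(sqrt(2)*c)


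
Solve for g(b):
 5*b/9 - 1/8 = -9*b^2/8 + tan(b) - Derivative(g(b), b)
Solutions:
 g(b) = C1 - 3*b^3/8 - 5*b^2/18 + b/8 - log(cos(b))


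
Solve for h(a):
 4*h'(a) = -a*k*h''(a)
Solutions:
 h(a) = C1 + a^(((re(k) - 4)*re(k) + im(k)^2)/(re(k)^2 + im(k)^2))*(C2*sin(4*log(a)*Abs(im(k))/(re(k)^2 + im(k)^2)) + C3*cos(4*log(a)*im(k)/(re(k)^2 + im(k)^2)))


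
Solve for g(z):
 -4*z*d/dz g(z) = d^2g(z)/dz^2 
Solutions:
 g(z) = C1 + C2*erf(sqrt(2)*z)


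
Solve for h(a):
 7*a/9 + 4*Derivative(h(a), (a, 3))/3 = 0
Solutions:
 h(a) = C1 + C2*a + C3*a^2 - 7*a^4/288


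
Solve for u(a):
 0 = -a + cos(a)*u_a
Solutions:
 u(a) = C1 + Integral(a/cos(a), a)


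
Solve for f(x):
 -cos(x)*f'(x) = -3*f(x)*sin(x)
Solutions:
 f(x) = C1/cos(x)^3


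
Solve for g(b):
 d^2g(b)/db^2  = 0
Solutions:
 g(b) = C1 + C2*b


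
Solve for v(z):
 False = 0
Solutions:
 v(z) = C1 + 2*z*acos(-2*z) + zoo*z + sqrt(1 - 4*z^2)


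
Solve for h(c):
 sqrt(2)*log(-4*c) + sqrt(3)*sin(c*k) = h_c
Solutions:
 h(c) = C1 + sqrt(2)*c*(log(-c) - 1) + 2*sqrt(2)*c*log(2) + sqrt(3)*Piecewise((-cos(c*k)/k, Ne(k, 0)), (0, True))


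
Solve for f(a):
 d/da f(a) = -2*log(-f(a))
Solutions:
 -li(-f(a)) = C1 - 2*a


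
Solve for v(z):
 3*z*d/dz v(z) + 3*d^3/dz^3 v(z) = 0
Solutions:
 v(z) = C1 + Integral(C2*airyai(-z) + C3*airybi(-z), z)


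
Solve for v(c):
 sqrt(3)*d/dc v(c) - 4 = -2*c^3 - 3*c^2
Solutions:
 v(c) = C1 - sqrt(3)*c^4/6 - sqrt(3)*c^3/3 + 4*sqrt(3)*c/3


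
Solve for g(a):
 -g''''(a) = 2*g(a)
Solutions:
 g(a) = (C1*sin(2^(3/4)*a/2) + C2*cos(2^(3/4)*a/2))*exp(-2^(3/4)*a/2) + (C3*sin(2^(3/4)*a/2) + C4*cos(2^(3/4)*a/2))*exp(2^(3/4)*a/2)


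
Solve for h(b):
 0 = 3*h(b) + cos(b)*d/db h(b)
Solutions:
 h(b) = C1*(sin(b) - 1)^(3/2)/(sin(b) + 1)^(3/2)


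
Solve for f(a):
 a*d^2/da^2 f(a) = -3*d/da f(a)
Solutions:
 f(a) = C1 + C2/a^2


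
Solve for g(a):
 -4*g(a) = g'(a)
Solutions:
 g(a) = C1*exp(-4*a)


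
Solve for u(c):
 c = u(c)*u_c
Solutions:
 u(c) = -sqrt(C1 + c^2)
 u(c) = sqrt(C1 + c^2)


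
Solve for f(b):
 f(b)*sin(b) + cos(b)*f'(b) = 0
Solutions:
 f(b) = C1*cos(b)


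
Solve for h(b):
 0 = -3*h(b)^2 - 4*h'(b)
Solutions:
 h(b) = 4/(C1 + 3*b)


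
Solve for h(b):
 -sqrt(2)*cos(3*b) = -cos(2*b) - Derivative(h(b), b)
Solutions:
 h(b) = C1 - sin(2*b)/2 + sqrt(2)*sin(3*b)/3


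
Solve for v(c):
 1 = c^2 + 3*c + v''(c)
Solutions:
 v(c) = C1 + C2*c - c^4/12 - c^3/2 + c^2/2


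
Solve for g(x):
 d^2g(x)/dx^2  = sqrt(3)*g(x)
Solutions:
 g(x) = C1*exp(-3^(1/4)*x) + C2*exp(3^(1/4)*x)


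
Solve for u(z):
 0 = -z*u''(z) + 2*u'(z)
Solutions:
 u(z) = C1 + C2*z^3


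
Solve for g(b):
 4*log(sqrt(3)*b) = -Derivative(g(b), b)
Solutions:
 g(b) = C1 - 4*b*log(b) - b*log(9) + 4*b


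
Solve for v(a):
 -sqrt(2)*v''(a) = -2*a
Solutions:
 v(a) = C1 + C2*a + sqrt(2)*a^3/6


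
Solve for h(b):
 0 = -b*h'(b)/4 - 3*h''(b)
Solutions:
 h(b) = C1 + C2*erf(sqrt(6)*b/12)


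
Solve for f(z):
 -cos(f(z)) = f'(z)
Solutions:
 f(z) = pi - asin((C1 + exp(2*z))/(C1 - exp(2*z)))
 f(z) = asin((C1 + exp(2*z))/(C1 - exp(2*z)))


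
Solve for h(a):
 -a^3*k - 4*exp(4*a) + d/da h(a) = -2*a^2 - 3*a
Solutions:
 h(a) = C1 + a^4*k/4 - 2*a^3/3 - 3*a^2/2 + exp(4*a)


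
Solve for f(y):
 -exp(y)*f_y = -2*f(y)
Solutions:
 f(y) = C1*exp(-2*exp(-y))


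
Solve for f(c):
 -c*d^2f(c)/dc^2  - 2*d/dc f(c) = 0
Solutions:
 f(c) = C1 + C2/c


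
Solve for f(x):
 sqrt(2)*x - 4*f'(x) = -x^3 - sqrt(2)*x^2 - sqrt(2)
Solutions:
 f(x) = C1 + x^4/16 + sqrt(2)*x^3/12 + sqrt(2)*x^2/8 + sqrt(2)*x/4


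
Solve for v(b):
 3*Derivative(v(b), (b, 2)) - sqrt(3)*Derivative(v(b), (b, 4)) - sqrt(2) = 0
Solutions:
 v(b) = C1 + C2*b + C3*exp(-3^(1/4)*b) + C4*exp(3^(1/4)*b) + sqrt(2)*b^2/6


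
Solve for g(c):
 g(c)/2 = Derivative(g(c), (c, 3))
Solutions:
 g(c) = C3*exp(2^(2/3)*c/2) + (C1*sin(2^(2/3)*sqrt(3)*c/4) + C2*cos(2^(2/3)*sqrt(3)*c/4))*exp(-2^(2/3)*c/4)


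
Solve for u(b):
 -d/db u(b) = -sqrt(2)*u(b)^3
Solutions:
 u(b) = -sqrt(2)*sqrt(-1/(C1 + sqrt(2)*b))/2
 u(b) = sqrt(2)*sqrt(-1/(C1 + sqrt(2)*b))/2


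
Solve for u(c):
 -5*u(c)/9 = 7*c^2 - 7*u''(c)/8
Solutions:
 u(c) = C1*exp(-2*sqrt(70)*c/21) + C2*exp(2*sqrt(70)*c/21) - 63*c^2/5 - 3969/100


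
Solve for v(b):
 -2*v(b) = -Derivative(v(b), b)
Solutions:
 v(b) = C1*exp(2*b)


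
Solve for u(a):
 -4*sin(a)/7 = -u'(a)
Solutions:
 u(a) = C1 - 4*cos(a)/7


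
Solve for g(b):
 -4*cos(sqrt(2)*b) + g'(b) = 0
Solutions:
 g(b) = C1 + 2*sqrt(2)*sin(sqrt(2)*b)


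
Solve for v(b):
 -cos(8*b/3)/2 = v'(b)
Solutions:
 v(b) = C1 - 3*sin(8*b/3)/16


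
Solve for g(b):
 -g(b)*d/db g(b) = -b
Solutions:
 g(b) = -sqrt(C1 + b^2)
 g(b) = sqrt(C1 + b^2)


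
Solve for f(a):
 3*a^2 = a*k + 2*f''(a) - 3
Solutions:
 f(a) = C1 + C2*a + a^4/8 - a^3*k/12 + 3*a^2/4


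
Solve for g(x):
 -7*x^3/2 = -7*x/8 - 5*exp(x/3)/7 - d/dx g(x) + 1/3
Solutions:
 g(x) = C1 + 7*x^4/8 - 7*x^2/16 + x/3 - 15*exp(x/3)/7


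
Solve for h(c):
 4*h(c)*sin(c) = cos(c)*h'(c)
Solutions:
 h(c) = C1/cos(c)^4


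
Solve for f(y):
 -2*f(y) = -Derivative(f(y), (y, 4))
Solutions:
 f(y) = C1*exp(-2^(1/4)*y) + C2*exp(2^(1/4)*y) + C3*sin(2^(1/4)*y) + C4*cos(2^(1/4)*y)


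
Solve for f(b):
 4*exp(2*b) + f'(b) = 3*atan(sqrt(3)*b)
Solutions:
 f(b) = C1 + 3*b*atan(sqrt(3)*b) - 2*exp(2*b) - sqrt(3)*log(3*b^2 + 1)/2


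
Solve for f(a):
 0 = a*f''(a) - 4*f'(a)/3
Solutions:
 f(a) = C1 + C2*a^(7/3)


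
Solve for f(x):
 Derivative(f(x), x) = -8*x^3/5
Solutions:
 f(x) = C1 - 2*x^4/5


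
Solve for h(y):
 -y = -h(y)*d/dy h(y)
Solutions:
 h(y) = -sqrt(C1 + y^2)
 h(y) = sqrt(C1 + y^2)


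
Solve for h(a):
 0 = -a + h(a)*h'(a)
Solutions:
 h(a) = -sqrt(C1 + a^2)
 h(a) = sqrt(C1 + a^2)


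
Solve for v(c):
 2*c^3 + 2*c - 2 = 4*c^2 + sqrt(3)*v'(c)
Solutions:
 v(c) = C1 + sqrt(3)*c^4/6 - 4*sqrt(3)*c^3/9 + sqrt(3)*c^2/3 - 2*sqrt(3)*c/3


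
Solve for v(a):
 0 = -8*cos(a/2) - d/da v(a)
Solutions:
 v(a) = C1 - 16*sin(a/2)


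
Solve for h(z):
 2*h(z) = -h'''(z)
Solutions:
 h(z) = C3*exp(-2^(1/3)*z) + (C1*sin(2^(1/3)*sqrt(3)*z/2) + C2*cos(2^(1/3)*sqrt(3)*z/2))*exp(2^(1/3)*z/2)


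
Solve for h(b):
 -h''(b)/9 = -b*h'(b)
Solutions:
 h(b) = C1 + C2*erfi(3*sqrt(2)*b/2)


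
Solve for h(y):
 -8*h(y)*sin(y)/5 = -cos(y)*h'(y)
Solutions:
 h(y) = C1/cos(y)^(8/5)


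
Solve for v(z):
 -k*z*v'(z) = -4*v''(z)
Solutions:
 v(z) = Piecewise((-sqrt(2)*sqrt(pi)*C1*erf(sqrt(2)*z*sqrt(-k)/4)/sqrt(-k) - C2, (k > 0) | (k < 0)), (-C1*z - C2, True))


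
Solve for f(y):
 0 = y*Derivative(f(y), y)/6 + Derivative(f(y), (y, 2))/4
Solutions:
 f(y) = C1 + C2*erf(sqrt(3)*y/3)


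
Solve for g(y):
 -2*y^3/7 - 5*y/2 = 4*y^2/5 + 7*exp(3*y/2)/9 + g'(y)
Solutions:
 g(y) = C1 - y^4/14 - 4*y^3/15 - 5*y^2/4 - 14*exp(3*y/2)/27


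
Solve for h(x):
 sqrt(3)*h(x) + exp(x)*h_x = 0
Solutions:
 h(x) = C1*exp(sqrt(3)*exp(-x))


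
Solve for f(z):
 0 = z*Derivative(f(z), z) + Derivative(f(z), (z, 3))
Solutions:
 f(z) = C1 + Integral(C2*airyai(-z) + C3*airybi(-z), z)


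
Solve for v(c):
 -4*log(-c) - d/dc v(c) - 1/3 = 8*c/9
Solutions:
 v(c) = C1 - 4*c^2/9 - 4*c*log(-c) + 11*c/3


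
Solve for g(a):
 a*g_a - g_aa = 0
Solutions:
 g(a) = C1 + C2*erfi(sqrt(2)*a/2)


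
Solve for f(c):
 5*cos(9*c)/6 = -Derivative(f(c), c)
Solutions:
 f(c) = C1 - 5*sin(9*c)/54


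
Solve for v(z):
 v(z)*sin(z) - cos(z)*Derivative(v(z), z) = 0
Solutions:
 v(z) = C1/cos(z)


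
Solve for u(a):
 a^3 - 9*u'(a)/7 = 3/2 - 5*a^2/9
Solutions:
 u(a) = C1 + 7*a^4/36 + 35*a^3/243 - 7*a/6


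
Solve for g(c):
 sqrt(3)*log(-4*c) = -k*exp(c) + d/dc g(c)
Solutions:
 g(c) = C1 + sqrt(3)*c*log(-c) + sqrt(3)*c*(-1 + 2*log(2)) + k*exp(c)


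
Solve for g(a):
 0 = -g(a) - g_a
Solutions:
 g(a) = C1*exp(-a)


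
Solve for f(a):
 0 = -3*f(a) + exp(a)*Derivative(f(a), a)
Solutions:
 f(a) = C1*exp(-3*exp(-a))


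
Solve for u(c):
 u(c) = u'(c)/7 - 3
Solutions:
 u(c) = C1*exp(7*c) - 3


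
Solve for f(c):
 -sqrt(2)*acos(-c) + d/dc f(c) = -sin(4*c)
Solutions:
 f(c) = C1 + sqrt(2)*(c*acos(-c) + sqrt(1 - c^2)) + cos(4*c)/4


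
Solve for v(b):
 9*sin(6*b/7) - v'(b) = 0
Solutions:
 v(b) = C1 - 21*cos(6*b/7)/2


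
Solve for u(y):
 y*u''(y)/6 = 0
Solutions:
 u(y) = C1 + C2*y


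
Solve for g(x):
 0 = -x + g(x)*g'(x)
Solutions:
 g(x) = -sqrt(C1 + x^2)
 g(x) = sqrt(C1 + x^2)


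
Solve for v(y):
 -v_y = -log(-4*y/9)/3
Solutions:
 v(y) = C1 + y*log(-y)/3 + y*(-2*log(3) - 1 + 2*log(2))/3


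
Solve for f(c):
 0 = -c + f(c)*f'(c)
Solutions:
 f(c) = -sqrt(C1 + c^2)
 f(c) = sqrt(C1 + c^2)


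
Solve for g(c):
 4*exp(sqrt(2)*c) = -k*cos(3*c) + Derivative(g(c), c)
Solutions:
 g(c) = C1 + k*sin(3*c)/3 + 2*sqrt(2)*exp(sqrt(2)*c)


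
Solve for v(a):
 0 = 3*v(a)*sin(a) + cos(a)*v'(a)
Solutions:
 v(a) = C1*cos(a)^3


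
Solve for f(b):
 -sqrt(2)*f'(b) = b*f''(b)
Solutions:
 f(b) = C1 + C2*b^(1 - sqrt(2))


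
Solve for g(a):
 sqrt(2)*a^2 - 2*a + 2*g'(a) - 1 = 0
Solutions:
 g(a) = C1 - sqrt(2)*a^3/6 + a^2/2 + a/2


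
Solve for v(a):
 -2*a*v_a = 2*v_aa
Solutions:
 v(a) = C1 + C2*erf(sqrt(2)*a/2)


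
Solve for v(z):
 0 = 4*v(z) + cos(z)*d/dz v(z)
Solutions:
 v(z) = C1*(sin(z)^2 - 2*sin(z) + 1)/(sin(z)^2 + 2*sin(z) + 1)


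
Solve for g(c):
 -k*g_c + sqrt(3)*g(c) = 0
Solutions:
 g(c) = C1*exp(sqrt(3)*c/k)


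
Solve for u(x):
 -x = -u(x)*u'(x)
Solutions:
 u(x) = -sqrt(C1 + x^2)
 u(x) = sqrt(C1 + x^2)


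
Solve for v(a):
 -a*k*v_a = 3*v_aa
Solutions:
 v(a) = Piecewise((-sqrt(6)*sqrt(pi)*C1*erf(sqrt(6)*a*sqrt(k)/6)/(2*sqrt(k)) - C2, (k > 0) | (k < 0)), (-C1*a - C2, True))


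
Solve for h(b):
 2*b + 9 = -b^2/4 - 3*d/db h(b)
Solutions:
 h(b) = C1 - b^3/36 - b^2/3 - 3*b


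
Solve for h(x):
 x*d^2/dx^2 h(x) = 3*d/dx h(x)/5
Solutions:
 h(x) = C1 + C2*x^(8/5)


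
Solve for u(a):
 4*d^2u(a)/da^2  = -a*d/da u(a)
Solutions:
 u(a) = C1 + C2*erf(sqrt(2)*a/4)


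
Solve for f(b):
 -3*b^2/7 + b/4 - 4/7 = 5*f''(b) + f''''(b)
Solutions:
 f(b) = C1 + C2*b + C3*sin(sqrt(5)*b) + C4*cos(sqrt(5)*b) - b^4/140 + b^3/120 - b^2/25


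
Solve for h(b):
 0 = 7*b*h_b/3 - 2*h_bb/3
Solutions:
 h(b) = C1 + C2*erfi(sqrt(7)*b/2)


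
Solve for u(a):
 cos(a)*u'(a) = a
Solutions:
 u(a) = C1 + Integral(a/cos(a), a)


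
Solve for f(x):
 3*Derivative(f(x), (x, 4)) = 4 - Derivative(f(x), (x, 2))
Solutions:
 f(x) = C1 + C2*x + C3*sin(sqrt(3)*x/3) + C4*cos(sqrt(3)*x/3) + 2*x^2


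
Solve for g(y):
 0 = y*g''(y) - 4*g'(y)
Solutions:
 g(y) = C1 + C2*y^5


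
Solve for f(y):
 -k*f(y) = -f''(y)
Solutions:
 f(y) = C1*exp(-sqrt(k)*y) + C2*exp(sqrt(k)*y)


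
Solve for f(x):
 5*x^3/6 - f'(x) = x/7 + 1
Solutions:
 f(x) = C1 + 5*x^4/24 - x^2/14 - x


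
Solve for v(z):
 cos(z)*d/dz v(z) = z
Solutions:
 v(z) = C1 + Integral(z/cos(z), z)


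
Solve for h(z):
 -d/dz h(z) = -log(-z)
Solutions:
 h(z) = C1 + z*log(-z) - z


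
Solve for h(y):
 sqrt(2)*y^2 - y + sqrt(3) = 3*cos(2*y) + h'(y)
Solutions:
 h(y) = C1 + sqrt(2)*y^3/3 - y^2/2 + sqrt(3)*y - 3*sin(2*y)/2


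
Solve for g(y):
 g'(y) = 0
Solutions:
 g(y) = C1


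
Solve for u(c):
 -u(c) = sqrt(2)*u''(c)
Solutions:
 u(c) = C1*sin(2^(3/4)*c/2) + C2*cos(2^(3/4)*c/2)


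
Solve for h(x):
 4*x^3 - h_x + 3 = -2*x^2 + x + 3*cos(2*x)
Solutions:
 h(x) = C1 + x^4 + 2*x^3/3 - x^2/2 + 3*x - 3*sin(x)*cos(x)


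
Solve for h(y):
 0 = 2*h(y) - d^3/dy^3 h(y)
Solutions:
 h(y) = C3*exp(2^(1/3)*y) + (C1*sin(2^(1/3)*sqrt(3)*y/2) + C2*cos(2^(1/3)*sqrt(3)*y/2))*exp(-2^(1/3)*y/2)


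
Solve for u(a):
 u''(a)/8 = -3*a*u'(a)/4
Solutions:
 u(a) = C1 + C2*erf(sqrt(3)*a)


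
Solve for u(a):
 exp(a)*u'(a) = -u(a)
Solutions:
 u(a) = C1*exp(exp(-a))


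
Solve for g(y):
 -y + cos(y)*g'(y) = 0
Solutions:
 g(y) = C1 + Integral(y/cos(y), y)


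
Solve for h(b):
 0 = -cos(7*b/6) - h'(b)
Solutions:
 h(b) = C1 - 6*sin(7*b/6)/7


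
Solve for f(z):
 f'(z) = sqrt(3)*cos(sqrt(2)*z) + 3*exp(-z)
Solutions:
 f(z) = C1 + sqrt(6)*sin(sqrt(2)*z)/2 - 3*exp(-z)


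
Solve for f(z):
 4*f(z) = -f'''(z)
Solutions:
 f(z) = C3*exp(-2^(2/3)*z) + (C1*sin(2^(2/3)*sqrt(3)*z/2) + C2*cos(2^(2/3)*sqrt(3)*z/2))*exp(2^(2/3)*z/2)


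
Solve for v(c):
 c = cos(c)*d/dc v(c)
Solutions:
 v(c) = C1 + Integral(c/cos(c), c)


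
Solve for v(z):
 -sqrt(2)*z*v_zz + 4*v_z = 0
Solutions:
 v(z) = C1 + C2*z^(1 + 2*sqrt(2))


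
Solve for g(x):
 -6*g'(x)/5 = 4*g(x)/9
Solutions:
 g(x) = C1*exp(-10*x/27)


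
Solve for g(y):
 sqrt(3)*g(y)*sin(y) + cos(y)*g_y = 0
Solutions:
 g(y) = C1*cos(y)^(sqrt(3))


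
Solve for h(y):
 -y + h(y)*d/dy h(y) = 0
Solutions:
 h(y) = -sqrt(C1 + y^2)
 h(y) = sqrt(C1 + y^2)


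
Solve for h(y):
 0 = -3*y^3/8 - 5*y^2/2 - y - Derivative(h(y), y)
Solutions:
 h(y) = C1 - 3*y^4/32 - 5*y^3/6 - y^2/2


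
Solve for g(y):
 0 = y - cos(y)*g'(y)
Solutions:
 g(y) = C1 + Integral(y/cos(y), y)


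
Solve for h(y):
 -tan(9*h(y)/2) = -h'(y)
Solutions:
 h(y) = -2*asin(C1*exp(9*y/2))/9 + 2*pi/9
 h(y) = 2*asin(C1*exp(9*y/2))/9


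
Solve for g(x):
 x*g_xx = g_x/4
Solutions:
 g(x) = C1 + C2*x^(5/4)


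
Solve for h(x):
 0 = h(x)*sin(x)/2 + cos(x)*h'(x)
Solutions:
 h(x) = C1*sqrt(cos(x))


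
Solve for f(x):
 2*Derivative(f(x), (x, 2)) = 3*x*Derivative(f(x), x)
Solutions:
 f(x) = C1 + C2*erfi(sqrt(3)*x/2)


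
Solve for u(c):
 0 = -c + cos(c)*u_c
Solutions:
 u(c) = C1 + Integral(c/cos(c), c)


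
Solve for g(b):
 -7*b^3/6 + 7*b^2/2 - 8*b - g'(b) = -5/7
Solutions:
 g(b) = C1 - 7*b^4/24 + 7*b^3/6 - 4*b^2 + 5*b/7


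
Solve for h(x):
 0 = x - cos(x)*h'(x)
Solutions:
 h(x) = C1 + Integral(x/cos(x), x)


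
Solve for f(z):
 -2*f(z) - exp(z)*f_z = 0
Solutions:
 f(z) = C1*exp(2*exp(-z))


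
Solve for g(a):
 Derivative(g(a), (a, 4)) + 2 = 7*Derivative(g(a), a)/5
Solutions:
 g(a) = C1 + C4*exp(5^(2/3)*7^(1/3)*a/5) + 10*a/7 + (C2*sin(sqrt(3)*5^(2/3)*7^(1/3)*a/10) + C3*cos(sqrt(3)*5^(2/3)*7^(1/3)*a/10))*exp(-5^(2/3)*7^(1/3)*a/10)


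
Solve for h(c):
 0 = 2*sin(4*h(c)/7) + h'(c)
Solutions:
 2*c + 7*log(cos(4*h(c)/7) - 1)/8 - 7*log(cos(4*h(c)/7) + 1)/8 = C1


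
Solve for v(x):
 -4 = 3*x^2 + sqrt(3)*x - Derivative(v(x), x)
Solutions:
 v(x) = C1 + x^3 + sqrt(3)*x^2/2 + 4*x


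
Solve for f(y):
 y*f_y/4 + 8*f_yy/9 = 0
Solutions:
 f(y) = C1 + C2*erf(3*y/8)


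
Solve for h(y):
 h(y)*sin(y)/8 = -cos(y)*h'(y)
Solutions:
 h(y) = C1*cos(y)^(1/8)


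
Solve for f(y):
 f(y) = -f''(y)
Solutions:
 f(y) = C1*sin(y) + C2*cos(y)


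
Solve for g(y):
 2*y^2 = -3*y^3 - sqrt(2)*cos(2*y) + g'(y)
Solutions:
 g(y) = C1 + 3*y^4/4 + 2*y^3/3 + sqrt(2)*sin(2*y)/2


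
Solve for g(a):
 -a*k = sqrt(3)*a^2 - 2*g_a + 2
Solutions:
 g(a) = C1 + sqrt(3)*a^3/6 + a^2*k/4 + a


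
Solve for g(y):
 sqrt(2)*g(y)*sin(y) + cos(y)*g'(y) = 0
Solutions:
 g(y) = C1*cos(y)^(sqrt(2))


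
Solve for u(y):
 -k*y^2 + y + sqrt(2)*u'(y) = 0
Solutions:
 u(y) = C1 + sqrt(2)*k*y^3/6 - sqrt(2)*y^2/4


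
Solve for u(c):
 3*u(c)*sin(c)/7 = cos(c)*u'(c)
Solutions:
 u(c) = C1/cos(c)^(3/7)


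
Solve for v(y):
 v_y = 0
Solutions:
 v(y) = C1


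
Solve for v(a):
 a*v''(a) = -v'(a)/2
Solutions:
 v(a) = C1 + C2*sqrt(a)


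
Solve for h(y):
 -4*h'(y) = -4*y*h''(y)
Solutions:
 h(y) = C1 + C2*y^2


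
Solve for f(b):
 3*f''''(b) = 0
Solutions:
 f(b) = C1 + C2*b + C3*b^2 + C4*b^3


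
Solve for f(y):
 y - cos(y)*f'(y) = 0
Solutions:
 f(y) = C1 + Integral(y/cos(y), y)


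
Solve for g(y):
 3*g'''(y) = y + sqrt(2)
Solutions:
 g(y) = C1 + C2*y + C3*y^2 + y^4/72 + sqrt(2)*y^3/18


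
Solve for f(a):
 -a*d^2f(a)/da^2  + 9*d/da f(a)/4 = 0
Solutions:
 f(a) = C1 + C2*a^(13/4)


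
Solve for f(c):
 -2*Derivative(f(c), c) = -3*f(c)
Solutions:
 f(c) = C1*exp(3*c/2)


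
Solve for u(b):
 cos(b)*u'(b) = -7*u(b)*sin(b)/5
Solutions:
 u(b) = C1*cos(b)^(7/5)


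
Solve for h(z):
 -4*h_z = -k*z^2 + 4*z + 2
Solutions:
 h(z) = C1 + k*z^3/12 - z^2/2 - z/2


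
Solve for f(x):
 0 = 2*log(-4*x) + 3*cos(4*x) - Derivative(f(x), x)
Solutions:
 f(x) = C1 + 2*x*log(-x) - 2*x + 4*x*log(2) + 3*sin(4*x)/4


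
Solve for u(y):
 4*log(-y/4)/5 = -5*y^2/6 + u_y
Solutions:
 u(y) = C1 + 5*y^3/18 + 4*y*log(-y)/5 + 4*y*(-2*log(2) - 1)/5


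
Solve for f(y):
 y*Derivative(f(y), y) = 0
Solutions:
 f(y) = C1


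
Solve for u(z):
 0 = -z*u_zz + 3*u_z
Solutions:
 u(z) = C1 + C2*z^4


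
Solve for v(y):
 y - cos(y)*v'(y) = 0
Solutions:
 v(y) = C1 + Integral(y/cos(y), y)


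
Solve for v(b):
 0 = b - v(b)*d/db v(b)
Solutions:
 v(b) = -sqrt(C1 + b^2)
 v(b) = sqrt(C1 + b^2)


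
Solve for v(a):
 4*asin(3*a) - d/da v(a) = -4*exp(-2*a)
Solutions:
 v(a) = C1 + 4*a*asin(3*a) + 4*sqrt(1 - 9*a^2)/3 - 2*exp(-2*a)


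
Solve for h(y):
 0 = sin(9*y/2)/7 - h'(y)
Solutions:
 h(y) = C1 - 2*cos(9*y/2)/63


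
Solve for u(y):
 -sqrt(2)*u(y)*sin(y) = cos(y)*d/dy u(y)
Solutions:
 u(y) = C1*cos(y)^(sqrt(2))


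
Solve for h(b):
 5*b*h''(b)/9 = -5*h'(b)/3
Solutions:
 h(b) = C1 + C2/b^2


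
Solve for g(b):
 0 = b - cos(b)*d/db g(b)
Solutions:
 g(b) = C1 + Integral(b/cos(b), b)


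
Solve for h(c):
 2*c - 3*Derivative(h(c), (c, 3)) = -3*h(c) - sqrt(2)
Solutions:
 h(c) = C3*exp(c) - 2*c/3 + (C1*sin(sqrt(3)*c/2) + C2*cos(sqrt(3)*c/2))*exp(-c/2) - sqrt(2)/3


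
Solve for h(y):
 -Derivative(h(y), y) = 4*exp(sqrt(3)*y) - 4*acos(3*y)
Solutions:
 h(y) = C1 + 4*y*acos(3*y) - 4*sqrt(1 - 9*y^2)/3 - 4*sqrt(3)*exp(sqrt(3)*y)/3


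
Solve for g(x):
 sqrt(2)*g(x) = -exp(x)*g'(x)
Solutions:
 g(x) = C1*exp(sqrt(2)*exp(-x))


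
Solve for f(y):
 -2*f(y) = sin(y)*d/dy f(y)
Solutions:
 f(y) = C1*(cos(y) + 1)/(cos(y) - 1)


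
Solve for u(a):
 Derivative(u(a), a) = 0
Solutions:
 u(a) = C1


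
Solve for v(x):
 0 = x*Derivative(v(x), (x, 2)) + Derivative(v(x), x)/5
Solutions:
 v(x) = C1 + C2*x^(4/5)


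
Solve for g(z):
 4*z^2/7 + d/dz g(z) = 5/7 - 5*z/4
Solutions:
 g(z) = C1 - 4*z^3/21 - 5*z^2/8 + 5*z/7


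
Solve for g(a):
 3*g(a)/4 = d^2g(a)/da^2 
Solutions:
 g(a) = C1*exp(-sqrt(3)*a/2) + C2*exp(sqrt(3)*a/2)


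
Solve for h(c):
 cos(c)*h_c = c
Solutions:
 h(c) = C1 + Integral(c/cos(c), c)


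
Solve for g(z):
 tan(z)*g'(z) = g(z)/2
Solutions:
 g(z) = C1*sqrt(sin(z))


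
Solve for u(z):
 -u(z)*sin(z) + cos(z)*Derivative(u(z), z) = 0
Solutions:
 u(z) = C1/cos(z)


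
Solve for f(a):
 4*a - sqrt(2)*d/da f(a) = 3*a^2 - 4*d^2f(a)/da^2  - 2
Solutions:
 f(a) = C1 + C2*exp(sqrt(2)*a/4) - sqrt(2)*a^3/2 - 6*a^2 + sqrt(2)*a^2 - 23*sqrt(2)*a + 8*a


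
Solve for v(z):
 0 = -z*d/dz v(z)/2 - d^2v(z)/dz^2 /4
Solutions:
 v(z) = C1 + C2*erf(z)


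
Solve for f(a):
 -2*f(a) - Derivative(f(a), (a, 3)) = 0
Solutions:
 f(a) = C3*exp(-2^(1/3)*a) + (C1*sin(2^(1/3)*sqrt(3)*a/2) + C2*cos(2^(1/3)*sqrt(3)*a/2))*exp(2^(1/3)*a/2)


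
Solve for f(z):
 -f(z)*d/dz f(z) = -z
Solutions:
 f(z) = -sqrt(C1 + z^2)
 f(z) = sqrt(C1 + z^2)


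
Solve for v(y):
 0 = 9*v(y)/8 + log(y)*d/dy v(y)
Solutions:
 v(y) = C1*exp(-9*li(y)/8)


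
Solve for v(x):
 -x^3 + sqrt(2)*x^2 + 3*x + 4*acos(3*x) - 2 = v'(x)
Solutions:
 v(x) = C1 - x^4/4 + sqrt(2)*x^3/3 + 3*x^2/2 + 4*x*acos(3*x) - 2*x - 4*sqrt(1 - 9*x^2)/3


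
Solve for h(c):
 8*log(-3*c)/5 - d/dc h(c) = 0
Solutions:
 h(c) = C1 + 8*c*log(-c)/5 + 8*c*(-1 + log(3))/5


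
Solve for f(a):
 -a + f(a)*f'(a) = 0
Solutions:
 f(a) = -sqrt(C1 + a^2)
 f(a) = sqrt(C1 + a^2)


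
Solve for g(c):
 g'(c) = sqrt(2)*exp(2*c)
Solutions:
 g(c) = C1 + sqrt(2)*exp(2*c)/2


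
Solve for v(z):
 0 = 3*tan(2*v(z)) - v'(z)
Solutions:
 v(z) = -asin(C1*exp(6*z))/2 + pi/2
 v(z) = asin(C1*exp(6*z))/2


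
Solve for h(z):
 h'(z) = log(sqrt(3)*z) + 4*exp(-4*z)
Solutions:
 h(z) = C1 + z*log(z) + z*(-1 + log(3)/2) - exp(-4*z)


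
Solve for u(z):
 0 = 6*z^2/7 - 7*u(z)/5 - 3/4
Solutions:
 u(z) = 30*z^2/49 - 15/28


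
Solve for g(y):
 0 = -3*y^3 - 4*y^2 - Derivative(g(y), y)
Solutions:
 g(y) = C1 - 3*y^4/4 - 4*y^3/3


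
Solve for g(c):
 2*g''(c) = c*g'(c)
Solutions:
 g(c) = C1 + C2*erfi(c/2)


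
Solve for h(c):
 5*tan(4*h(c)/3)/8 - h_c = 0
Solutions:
 h(c) = -3*asin(C1*exp(5*c/6))/4 + 3*pi/4
 h(c) = 3*asin(C1*exp(5*c/6))/4


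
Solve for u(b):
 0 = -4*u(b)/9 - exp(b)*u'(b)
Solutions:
 u(b) = C1*exp(4*exp(-b)/9)


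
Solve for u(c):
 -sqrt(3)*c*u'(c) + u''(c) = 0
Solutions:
 u(c) = C1 + C2*erfi(sqrt(2)*3^(1/4)*c/2)


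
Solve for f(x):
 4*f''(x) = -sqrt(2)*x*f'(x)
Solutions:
 f(x) = C1 + C2*erf(2^(3/4)*x/4)


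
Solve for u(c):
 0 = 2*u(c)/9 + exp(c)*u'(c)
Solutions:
 u(c) = C1*exp(2*exp(-c)/9)


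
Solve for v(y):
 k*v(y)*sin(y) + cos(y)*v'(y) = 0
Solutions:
 v(y) = C1*exp(k*log(cos(y)))


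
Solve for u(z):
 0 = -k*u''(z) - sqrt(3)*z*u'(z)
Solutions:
 u(z) = C1 + C2*sqrt(k)*erf(sqrt(2)*3^(1/4)*z*sqrt(1/k)/2)


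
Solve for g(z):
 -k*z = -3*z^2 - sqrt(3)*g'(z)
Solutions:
 g(z) = C1 + sqrt(3)*k*z^2/6 - sqrt(3)*z^3/3


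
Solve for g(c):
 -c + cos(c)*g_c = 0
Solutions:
 g(c) = C1 + Integral(c/cos(c), c)


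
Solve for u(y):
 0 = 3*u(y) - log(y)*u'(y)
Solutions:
 u(y) = C1*exp(3*li(y))


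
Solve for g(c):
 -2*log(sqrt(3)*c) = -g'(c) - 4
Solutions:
 g(c) = C1 + 2*c*log(c) - 6*c + c*log(3)


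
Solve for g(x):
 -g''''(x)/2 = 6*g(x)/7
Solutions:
 g(x) = (C1*sin(3^(1/4)*7^(3/4)*x/7) + C2*cos(3^(1/4)*7^(3/4)*x/7))*exp(-3^(1/4)*7^(3/4)*x/7) + (C3*sin(3^(1/4)*7^(3/4)*x/7) + C4*cos(3^(1/4)*7^(3/4)*x/7))*exp(3^(1/4)*7^(3/4)*x/7)


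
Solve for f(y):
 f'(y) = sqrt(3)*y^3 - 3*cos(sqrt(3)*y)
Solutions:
 f(y) = C1 + sqrt(3)*y^4/4 - sqrt(3)*sin(sqrt(3)*y)


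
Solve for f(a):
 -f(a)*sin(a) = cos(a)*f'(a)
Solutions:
 f(a) = C1*cos(a)


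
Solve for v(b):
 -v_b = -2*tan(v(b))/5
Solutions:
 v(b) = pi - asin(C1*exp(2*b/5))
 v(b) = asin(C1*exp(2*b/5))


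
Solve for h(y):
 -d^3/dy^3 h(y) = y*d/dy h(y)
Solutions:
 h(y) = C1 + Integral(C2*airyai(-y) + C3*airybi(-y), y)


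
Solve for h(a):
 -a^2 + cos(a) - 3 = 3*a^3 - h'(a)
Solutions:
 h(a) = C1 + 3*a^4/4 + a^3/3 + 3*a - sin(a)


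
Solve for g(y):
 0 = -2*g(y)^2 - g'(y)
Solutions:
 g(y) = 1/(C1 + 2*y)


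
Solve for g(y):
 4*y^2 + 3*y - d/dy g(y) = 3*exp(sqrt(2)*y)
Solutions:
 g(y) = C1 + 4*y^3/3 + 3*y^2/2 - 3*sqrt(2)*exp(sqrt(2)*y)/2


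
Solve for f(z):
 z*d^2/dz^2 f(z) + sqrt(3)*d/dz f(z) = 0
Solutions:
 f(z) = C1 + C2*z^(1 - sqrt(3))


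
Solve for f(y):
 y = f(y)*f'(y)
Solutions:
 f(y) = -sqrt(C1 + y^2)
 f(y) = sqrt(C1 + y^2)


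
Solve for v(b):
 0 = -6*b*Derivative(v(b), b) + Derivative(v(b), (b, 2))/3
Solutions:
 v(b) = C1 + C2*erfi(3*b)


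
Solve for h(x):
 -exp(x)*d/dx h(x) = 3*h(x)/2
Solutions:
 h(x) = C1*exp(3*exp(-x)/2)


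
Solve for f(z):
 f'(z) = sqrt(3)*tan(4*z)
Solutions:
 f(z) = C1 - sqrt(3)*log(cos(4*z))/4


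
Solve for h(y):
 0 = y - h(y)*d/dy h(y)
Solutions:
 h(y) = -sqrt(C1 + y^2)
 h(y) = sqrt(C1 + y^2)


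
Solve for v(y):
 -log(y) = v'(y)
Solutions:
 v(y) = C1 - y*log(y) + y


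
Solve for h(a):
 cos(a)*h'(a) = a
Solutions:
 h(a) = C1 + Integral(a/cos(a), a)


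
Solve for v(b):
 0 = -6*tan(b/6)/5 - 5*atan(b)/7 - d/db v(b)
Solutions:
 v(b) = C1 - 5*b*atan(b)/7 + 5*log(b^2 + 1)/14 + 36*log(cos(b/6))/5
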